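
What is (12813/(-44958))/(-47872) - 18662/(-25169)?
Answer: 13388409035103/18056487054848 ≈ 0.74147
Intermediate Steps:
(12813/(-44958))/(-47872) - 18662/(-25169) = (12813*(-1/44958))*(-1/47872) - 18662*(-1/25169) = -4271/14986*(-1/47872) + 18662/25169 = 4271/717409792 + 18662/25169 = 13388409035103/18056487054848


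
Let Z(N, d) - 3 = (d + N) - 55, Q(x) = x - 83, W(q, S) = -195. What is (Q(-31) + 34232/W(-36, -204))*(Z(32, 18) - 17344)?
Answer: 326463284/65 ≈ 5.0225e+6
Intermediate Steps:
Q(x) = -83 + x
Z(N, d) = -52 + N + d (Z(N, d) = 3 + ((d + N) - 55) = 3 + ((N + d) - 55) = 3 + (-55 + N + d) = -52 + N + d)
(Q(-31) + 34232/W(-36, -204))*(Z(32, 18) - 17344) = ((-83 - 31) + 34232/(-195))*((-52 + 32 + 18) - 17344) = (-114 + 34232*(-1/195))*(-2 - 17344) = (-114 - 34232/195)*(-17346) = -56462/195*(-17346) = 326463284/65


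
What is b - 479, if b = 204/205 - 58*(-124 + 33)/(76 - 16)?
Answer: -479747/1230 ≈ -390.04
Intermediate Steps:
b = 109423/1230 (b = 204*(1/205) - 58/(60/(-91)) = 204/205 - 58/(60*(-1/91)) = 204/205 - 58/(-60/91) = 204/205 - 58*(-91/60) = 204/205 + 2639/30 = 109423/1230 ≈ 88.962)
b - 479 = 109423/1230 - 479 = -479747/1230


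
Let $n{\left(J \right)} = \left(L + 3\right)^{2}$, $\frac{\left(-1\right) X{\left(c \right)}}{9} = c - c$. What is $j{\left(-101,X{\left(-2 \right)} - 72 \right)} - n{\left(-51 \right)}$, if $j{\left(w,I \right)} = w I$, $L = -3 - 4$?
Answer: $7256$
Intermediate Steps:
$L = -7$ ($L = -3 - 4 = -7$)
$X{\left(c \right)} = 0$ ($X{\left(c \right)} = - 9 \left(c - c\right) = \left(-9\right) 0 = 0$)
$j{\left(w,I \right)} = I w$
$n{\left(J \right)} = 16$ ($n{\left(J \right)} = \left(-7 + 3\right)^{2} = \left(-4\right)^{2} = 16$)
$j{\left(-101,X{\left(-2 \right)} - 72 \right)} - n{\left(-51 \right)} = \left(0 - 72\right) \left(-101\right) - 16 = \left(-72\right) \left(-101\right) - 16 = 7272 - 16 = 7256$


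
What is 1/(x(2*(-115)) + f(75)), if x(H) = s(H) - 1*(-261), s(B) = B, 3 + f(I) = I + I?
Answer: 1/178 ≈ 0.0056180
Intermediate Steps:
f(I) = -3 + 2*I (f(I) = -3 + (I + I) = -3 + 2*I)
x(H) = 261 + H (x(H) = H - 1*(-261) = H + 261 = 261 + H)
1/(x(2*(-115)) + f(75)) = 1/((261 + 2*(-115)) + (-3 + 2*75)) = 1/((261 - 230) + (-3 + 150)) = 1/(31 + 147) = 1/178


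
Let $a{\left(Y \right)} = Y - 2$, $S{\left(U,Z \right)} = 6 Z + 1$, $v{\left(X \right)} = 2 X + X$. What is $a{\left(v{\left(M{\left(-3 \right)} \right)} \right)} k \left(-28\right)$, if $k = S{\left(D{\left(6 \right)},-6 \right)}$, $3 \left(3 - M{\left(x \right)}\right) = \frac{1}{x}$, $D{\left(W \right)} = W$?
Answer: $\frac{21560}{3} \approx 7186.7$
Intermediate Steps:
$M{\left(x \right)} = 3 - \frac{1}{3 x}$
$v{\left(X \right)} = 3 X$
$S{\left(U,Z \right)} = 1 + 6 Z$
$a{\left(Y \right)} = -2 + Y$ ($a{\left(Y \right)} = Y - 2 = -2 + Y$)
$k = -35$ ($k = 1 + 6 \left(-6\right) = 1 - 36 = -35$)
$a{\left(v{\left(M{\left(-3 \right)} \right)} \right)} k \left(-28\right) = \left(-2 + 3 \left(3 - \frac{1}{3 \left(-3\right)}\right)\right) \left(-35\right) \left(-28\right) = \left(-2 + 3 \left(3 - - \frac{1}{9}\right)\right) \left(-35\right) \left(-28\right) = \left(-2 + 3 \left(3 + \frac{1}{9}\right)\right) \left(-35\right) \left(-28\right) = \left(-2 + 3 \cdot \frac{28}{9}\right) \left(-35\right) \left(-28\right) = \left(-2 + \frac{28}{3}\right) \left(-35\right) \left(-28\right) = \frac{22}{3} \left(-35\right) \left(-28\right) = \left(- \frac{770}{3}\right) \left(-28\right) = \frac{21560}{3}$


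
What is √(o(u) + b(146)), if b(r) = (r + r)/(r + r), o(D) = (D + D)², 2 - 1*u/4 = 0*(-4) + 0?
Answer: √257 ≈ 16.031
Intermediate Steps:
u = 8 (u = 8 - 4*(0*(-4) + 0) = 8 - 4*(0 + 0) = 8 - 4*0 = 8 + 0 = 8)
o(D) = 4*D² (o(D) = (2*D)² = 4*D²)
b(r) = 1 (b(r) = (2*r)/((2*r)) = (2*r)*(1/(2*r)) = 1)
√(o(u) + b(146)) = √(4*8² + 1) = √(4*64 + 1) = √(256 + 1) = √257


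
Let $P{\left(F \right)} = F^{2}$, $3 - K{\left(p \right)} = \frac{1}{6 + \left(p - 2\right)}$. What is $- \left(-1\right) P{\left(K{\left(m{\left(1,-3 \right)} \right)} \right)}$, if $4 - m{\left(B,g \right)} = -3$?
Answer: $\frac{1024}{121} \approx 8.4628$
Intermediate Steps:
$m{\left(B,g \right)} = 7$ ($m{\left(B,g \right)} = 4 - -3 = 4 + 3 = 7$)
$K{\left(p \right)} = 3 - \frac{1}{4 + p}$ ($K{\left(p \right)} = 3 - \frac{1}{6 + \left(p - 2\right)} = 3 - \frac{1}{6 + \left(-2 + p\right)} = 3 - \frac{1}{4 + p}$)
$- \left(-1\right) P{\left(K{\left(m{\left(1,-3 \right)} \right)} \right)} = - \left(-1\right) \left(\frac{11 + 3 \cdot 7}{4 + 7}\right)^{2} = - \left(-1\right) \left(\frac{11 + 21}{11}\right)^{2} = - \left(-1\right) \left(\frac{1}{11} \cdot 32\right)^{2} = - \left(-1\right) \left(\frac{32}{11}\right)^{2} = - \frac{\left(-1\right) 1024}{121} = \left(-1\right) \left(- \frac{1024}{121}\right) = \frac{1024}{121}$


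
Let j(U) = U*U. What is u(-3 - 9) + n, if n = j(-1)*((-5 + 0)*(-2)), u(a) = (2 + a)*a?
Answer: 130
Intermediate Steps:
j(U) = U²
u(a) = a*(2 + a)
n = 10 (n = (-1)²*((-5 + 0)*(-2)) = 1*(-5*(-2)) = 1*10 = 10)
u(-3 - 9) + n = (-3 - 9)*(2 + (-3 - 9)) + 10 = -12*(2 - 12) + 10 = -12*(-10) + 10 = 120 + 10 = 130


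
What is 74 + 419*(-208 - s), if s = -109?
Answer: -41407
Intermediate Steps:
74 + 419*(-208 - s) = 74 + 419*(-208 - 1*(-109)) = 74 + 419*(-208 + 109) = 74 + 419*(-99) = 74 - 41481 = -41407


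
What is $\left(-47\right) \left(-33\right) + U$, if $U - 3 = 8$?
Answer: $1562$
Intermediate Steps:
$U = 11$ ($U = 3 + 8 = 11$)
$\left(-47\right) \left(-33\right) + U = \left(-47\right) \left(-33\right) + 11 = 1551 + 11 = 1562$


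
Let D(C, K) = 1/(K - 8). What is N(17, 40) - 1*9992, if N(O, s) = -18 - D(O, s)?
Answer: -320321/32 ≈ -10010.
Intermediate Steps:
D(C, K) = 1/(-8 + K)
N(O, s) = -18 - 1/(-8 + s)
N(17, 40) - 1*9992 = (143 - 18*40)/(-8 + 40) - 1*9992 = (143 - 720)/32 - 9992 = (1/32)*(-577) - 9992 = -577/32 - 9992 = -320321/32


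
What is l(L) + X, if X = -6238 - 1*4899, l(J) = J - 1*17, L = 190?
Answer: -10964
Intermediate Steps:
l(J) = -17 + J (l(J) = J - 17 = -17 + J)
X = -11137 (X = -6238 - 4899 = -11137)
l(L) + X = (-17 + 190) - 11137 = 173 - 11137 = -10964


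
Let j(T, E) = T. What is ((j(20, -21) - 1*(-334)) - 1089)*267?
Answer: -196245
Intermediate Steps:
((j(20, -21) - 1*(-334)) - 1089)*267 = ((20 - 1*(-334)) - 1089)*267 = ((20 + 334) - 1089)*267 = (354 - 1089)*267 = -735*267 = -196245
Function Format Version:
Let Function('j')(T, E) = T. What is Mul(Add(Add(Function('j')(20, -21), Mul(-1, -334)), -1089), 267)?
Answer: -196245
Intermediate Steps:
Mul(Add(Add(Function('j')(20, -21), Mul(-1, -334)), -1089), 267) = Mul(Add(Add(20, Mul(-1, -334)), -1089), 267) = Mul(Add(Add(20, 334), -1089), 267) = Mul(Add(354, -1089), 267) = Mul(-735, 267) = -196245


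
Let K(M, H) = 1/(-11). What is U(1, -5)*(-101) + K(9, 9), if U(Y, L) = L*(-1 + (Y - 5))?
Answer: -27776/11 ≈ -2525.1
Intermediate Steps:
U(Y, L) = L*(-6 + Y) (U(Y, L) = L*(-1 + (-5 + Y)) = L*(-6 + Y))
K(M, H) = -1/11
U(1, -5)*(-101) + K(9, 9) = -5*(-6 + 1)*(-101) - 1/11 = -5*(-5)*(-101) - 1/11 = 25*(-101) - 1/11 = -2525 - 1/11 = -27776/11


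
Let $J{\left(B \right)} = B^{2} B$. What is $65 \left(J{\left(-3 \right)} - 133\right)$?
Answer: $-10400$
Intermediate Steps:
$J{\left(B \right)} = B^{3}$
$65 \left(J{\left(-3 \right)} - 133\right) = 65 \left(\left(-3\right)^{3} - 133\right) = 65 \left(-27 - 133\right) = 65 \left(-160\right) = -10400$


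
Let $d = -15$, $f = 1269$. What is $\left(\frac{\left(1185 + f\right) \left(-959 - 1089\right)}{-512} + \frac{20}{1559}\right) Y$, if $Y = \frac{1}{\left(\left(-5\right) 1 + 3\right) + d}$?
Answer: $- \frac{15303164}{26503} \approx -577.41$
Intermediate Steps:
$Y = - \frac{1}{17}$ ($Y = \frac{1}{\left(\left(-5\right) 1 + 3\right) - 15} = \frac{1}{\left(-5 + 3\right) - 15} = \frac{1}{-2 - 15} = \frac{1}{-17} = - \frac{1}{17} \approx -0.058824$)
$\left(\frac{\left(1185 + f\right) \left(-959 - 1089\right)}{-512} + \frac{20}{1559}\right) Y = \left(\frac{\left(1185 + 1269\right) \left(-959 - 1089\right)}{-512} + \frac{20}{1559}\right) \left(- \frac{1}{17}\right) = \left(2454 \left(-2048\right) \left(- \frac{1}{512}\right) + 20 \cdot \frac{1}{1559}\right) \left(- \frac{1}{17}\right) = \left(\left(-5025792\right) \left(- \frac{1}{512}\right) + \frac{20}{1559}\right) \left(- \frac{1}{17}\right) = \left(9816 + \frac{20}{1559}\right) \left(- \frac{1}{17}\right) = \frac{15303164}{1559} \left(- \frac{1}{17}\right) = - \frac{15303164}{26503}$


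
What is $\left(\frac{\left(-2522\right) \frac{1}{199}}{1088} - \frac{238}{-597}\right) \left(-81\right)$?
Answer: $- \frac{3393603}{108256} \approx -31.348$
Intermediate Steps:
$\left(\frac{\left(-2522\right) \frac{1}{199}}{1088} - \frac{238}{-597}\right) \left(-81\right) = \left(\left(-2522\right) \frac{1}{199} \cdot \frac{1}{1088} - - \frac{238}{597}\right) \left(-81\right) = \left(\left(- \frac{2522}{199}\right) \frac{1}{1088} + \frac{238}{597}\right) \left(-81\right) = \left(- \frac{1261}{108256} + \frac{238}{597}\right) \left(-81\right) = \frac{125689}{324768} \left(-81\right) = - \frac{3393603}{108256}$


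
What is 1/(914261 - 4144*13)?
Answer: 1/860389 ≈ 1.1623e-6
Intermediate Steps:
1/(914261 - 4144*13) = 1/(914261 - 53872) = 1/860389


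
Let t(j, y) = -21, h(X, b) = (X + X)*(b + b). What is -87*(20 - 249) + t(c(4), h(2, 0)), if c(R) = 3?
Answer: 19902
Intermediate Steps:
h(X, b) = 4*X*b (h(X, b) = (2*X)*(2*b) = 4*X*b)
-87*(20 - 249) + t(c(4), h(2, 0)) = -87*(20 - 249) - 21 = -87*(-229) - 21 = 19923 - 21 = 19902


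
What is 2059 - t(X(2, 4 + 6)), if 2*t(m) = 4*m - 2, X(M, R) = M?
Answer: 2056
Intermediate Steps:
t(m) = -1 + 2*m (t(m) = (4*m - 2)/2 = (-2 + 4*m)/2 = -1 + 2*m)
2059 - t(X(2, 4 + 6)) = 2059 - (-1 + 2*2) = 2059 - (-1 + 4) = 2059 - 1*3 = 2059 - 3 = 2056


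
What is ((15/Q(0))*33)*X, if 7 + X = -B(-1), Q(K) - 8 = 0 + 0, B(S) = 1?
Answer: -495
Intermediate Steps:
Q(K) = 8 (Q(K) = 8 + (0 + 0) = 8 + 0 = 8)
X = -8 (X = -7 - 1*1 = -7 - 1 = -8)
((15/Q(0))*33)*X = ((15/8)*33)*(-8) = (495/8)*(-8) = -495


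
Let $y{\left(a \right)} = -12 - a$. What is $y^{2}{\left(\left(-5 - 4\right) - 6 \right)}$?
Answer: $9$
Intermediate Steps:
$y^{2}{\left(\left(-5 - 4\right) - 6 \right)} = \left(-12 - \left(\left(-5 - 4\right) - 6\right)\right)^{2} = \left(-12 - \left(-9 - 6\right)\right)^{2} = \left(-12 - -15\right)^{2} = \left(-12 + 15\right)^{2} = 3^{2} = 9$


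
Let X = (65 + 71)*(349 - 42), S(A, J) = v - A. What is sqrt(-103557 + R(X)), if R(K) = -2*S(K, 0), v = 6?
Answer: I*sqrt(20065) ≈ 141.65*I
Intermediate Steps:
S(A, J) = 6 - A
X = 41752 (X = 136*307 = 41752)
R(K) = -12 + 2*K (R(K) = -2*(6 - K) = -12 + 2*K)
sqrt(-103557 + R(X)) = sqrt(-103557 + (-12 + 2*41752)) = sqrt(-103557 + (-12 + 83504)) = sqrt(-103557 + 83492) = sqrt(-20065) = I*sqrt(20065)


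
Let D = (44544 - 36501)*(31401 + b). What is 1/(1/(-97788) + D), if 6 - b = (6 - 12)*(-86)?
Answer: 97788/24296045935643 ≈ 4.0249e-9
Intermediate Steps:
b = -510 (b = 6 - (6 - 12)*(-86) = 6 - (-6)*(-86) = 6 - 1*516 = 6 - 516 = -510)
D = 248456313 (D = (44544 - 36501)*(31401 - 510) = 8043*30891 = 248456313)
1/(1/(-97788) + D) = 1/(1/(-97788) + 248456313) = 1/(-1/97788 + 248456313) = 1/(24296045935643/97788) = 97788/24296045935643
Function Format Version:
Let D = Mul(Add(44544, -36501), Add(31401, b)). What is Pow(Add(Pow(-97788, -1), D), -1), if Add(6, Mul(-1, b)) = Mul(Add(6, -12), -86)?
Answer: Rational(97788, 24296045935643) ≈ 4.0249e-9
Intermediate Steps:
b = -510 (b = Add(6, Mul(-1, Mul(Add(6, -12), -86))) = Add(6, Mul(-1, Mul(-6, -86))) = Add(6, Mul(-1, 516)) = Add(6, -516) = -510)
D = 248456313 (D = Mul(Add(44544, -36501), Add(31401, -510)) = Mul(8043, 30891) = 248456313)
Pow(Add(Pow(-97788, -1), D), -1) = Pow(Add(Pow(-97788, -1), 248456313), -1) = Pow(Add(Rational(-1, 97788), 248456313), -1) = Pow(Rational(24296045935643, 97788), -1) = Rational(97788, 24296045935643)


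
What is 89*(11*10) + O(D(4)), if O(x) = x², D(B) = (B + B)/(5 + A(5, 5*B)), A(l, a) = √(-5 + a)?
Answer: 49078/5 - 32*√15/5 ≈ 9790.8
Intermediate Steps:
D(B) = 2*B/(5 + √(-5 + 5*B)) (D(B) = (B + B)/(5 + √(-5 + 5*B)) = (2*B)/(5 + √(-5 + 5*B)) = 2*B/(5 + √(-5 + 5*B)))
89*(11*10) + O(D(4)) = 89*(11*10) + (2*4/(5 + √5*√(-1 + 4)))² = 89*110 + (2*4/(5 + √5*√3))² = 9790 + (2*4/(5 + √15))² = 9790 + (8/(5 + √15))² = 9790 + 64/(5 + √15)²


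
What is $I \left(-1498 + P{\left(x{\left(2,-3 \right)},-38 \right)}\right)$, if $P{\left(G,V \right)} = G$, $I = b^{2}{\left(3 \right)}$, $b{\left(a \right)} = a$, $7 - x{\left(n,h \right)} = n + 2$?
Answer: $-13455$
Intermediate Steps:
$x{\left(n,h \right)} = 5 - n$ ($x{\left(n,h \right)} = 7 - \left(n + 2\right) = 7 - \left(2 + n\right) = 5 - n$)
$I = 9$ ($I = 3^{2} = 9$)
$I \left(-1498 + P{\left(x{\left(2,-3 \right)},-38 \right)}\right) = 9 \left(-1498 + \left(5 - 2\right)\right) = 9 \left(-1498 + 3\right) = 9 \left(-1495\right) = -13455$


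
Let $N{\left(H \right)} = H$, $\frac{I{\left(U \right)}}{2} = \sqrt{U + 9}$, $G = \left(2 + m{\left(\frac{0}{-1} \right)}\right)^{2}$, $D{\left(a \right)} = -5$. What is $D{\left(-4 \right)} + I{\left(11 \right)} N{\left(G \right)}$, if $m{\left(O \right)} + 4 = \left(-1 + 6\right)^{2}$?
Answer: $-5 + 2116 \sqrt{5} \approx 4726.5$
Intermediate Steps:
$m{\left(O \right)} = 21$ ($m{\left(O \right)} = -4 + \left(-1 + 6\right)^{2} = -4 + 5^{2} = -4 + 25 = 21$)
$G = 529$ ($G = \left(2 + 21\right)^{2} = 23^{2} = 529$)
$I{\left(U \right)} = 2 \sqrt{9 + U}$ ($I{\left(U \right)} = 2 \sqrt{U + 9} = 2 \sqrt{9 + U}$)
$D{\left(-4 \right)} + I{\left(11 \right)} N{\left(G \right)} = -5 + 2 \sqrt{9 + 11} \cdot 529 = -5 + 2 \sqrt{20} \cdot 529 = -5 + 2 \cdot 2 \sqrt{5} \cdot 529 = -5 + 4 \sqrt{5} \cdot 529 = -5 + 2116 \sqrt{5}$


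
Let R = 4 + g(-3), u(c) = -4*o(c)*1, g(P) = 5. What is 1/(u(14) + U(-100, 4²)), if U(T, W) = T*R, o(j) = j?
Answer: -1/956 ≈ -0.0010460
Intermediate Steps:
u(c) = -4*c (u(c) = -4*c*1 = -4*c)
R = 9 (R = 4 + 5 = 9)
U(T, W) = 9*T (U(T, W) = T*9 = 9*T)
1/(u(14) + U(-100, 4²)) = 1/(-4*14 + 9*(-100)) = 1/(-56 - 900) = 1/(-956) = -1/956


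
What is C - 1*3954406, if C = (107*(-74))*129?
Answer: -4975828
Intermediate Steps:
C = -1021422 (C = -7918*129 = -1021422)
C - 1*3954406 = -1021422 - 1*3954406 = -1021422 - 3954406 = -4975828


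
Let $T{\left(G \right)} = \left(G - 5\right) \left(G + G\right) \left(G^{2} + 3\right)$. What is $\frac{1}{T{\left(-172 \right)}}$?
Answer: $\frac{1}{1801493256} \approx 5.5509 \cdot 10^{-10}$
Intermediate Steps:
$T{\left(G \right)} = 2 G \left(-5 + G\right) \left(3 + G^{2}\right)$ ($T{\left(G \right)} = \left(-5 + G\right) 2 G \left(3 + G^{2}\right) = 2 G \left(-5 + G\right) \left(3 + G^{2}\right)$)
$\frac{1}{T{\left(-172 \right)}} = \frac{1}{2 \left(-172\right) \left(-15 + \left(-172\right)^{3} - 5 \left(-172\right)^{2} + 3 \left(-172\right)\right)} = \frac{1}{2 \left(-172\right) \left(-15 - 5088448 - 147920 - 516\right)} = \frac{1}{2 \left(-172\right) \left(-5236899\right)} = \frac{1}{1801493256}$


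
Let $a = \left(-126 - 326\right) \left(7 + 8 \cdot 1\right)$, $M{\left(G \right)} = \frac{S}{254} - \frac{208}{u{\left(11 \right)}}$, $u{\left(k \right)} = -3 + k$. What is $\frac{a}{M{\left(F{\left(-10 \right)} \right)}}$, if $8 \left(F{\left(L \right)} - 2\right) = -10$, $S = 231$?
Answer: $\frac{1722120}{6373} \approx 270.22$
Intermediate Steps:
$F{\left(L \right)} = \frac{3}{4}$ ($F{\left(L \right)} = 2 + \frac{1}{8} \left(-10\right) = 2 - \frac{5}{4} = \frac{3}{4}$)
$M{\left(G \right)} = - \frac{6373}{254}$ ($M{\left(G \right)} = \frac{231}{254} - \frac{208}{-3 + 11} = 231 \cdot \frac{1}{254} - \frac{208}{8} = \frac{231}{254} - 26 = - \frac{6373}{254}$)
$a = -6780$ ($a = - 452 \left(7 + 8\right) = \left(-452\right) 15 = -6780$)
$\frac{a}{M{\left(F{\left(-10 \right)} \right)}} = - \frac{6780}{- \frac{6373}{254}} = \left(-6780\right) \left(- \frac{254}{6373}\right) = \frac{1722120}{6373}$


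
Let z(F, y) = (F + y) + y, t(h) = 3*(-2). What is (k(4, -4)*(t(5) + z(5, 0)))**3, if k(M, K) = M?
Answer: -64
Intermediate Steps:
t(h) = -6
z(F, y) = F + 2*y
(k(4, -4)*(t(5) + z(5, 0)))**3 = (4*(-6 + (5 + 2*0)))**3 = (4*(-6 + (5 + 0)))**3 = (4*(-6 + 5))**3 = (4*(-1))**3 = (-4)**3 = -64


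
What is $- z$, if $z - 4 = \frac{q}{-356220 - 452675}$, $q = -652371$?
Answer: $- \frac{3887951}{808895} \approx -4.8065$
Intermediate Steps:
$z = \frac{3887951}{808895}$ ($z = 4 - \frac{652371}{-356220 - 452675} = 4 - \frac{652371}{-808895} = 4 - - \frac{652371}{808895} = 4 + \frac{652371}{808895} = \frac{3887951}{808895} \approx 4.8065$)
$- z = \left(-1\right) \frac{3887951}{808895} = - \frac{3887951}{808895}$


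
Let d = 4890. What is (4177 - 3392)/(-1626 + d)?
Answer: 785/3264 ≈ 0.24050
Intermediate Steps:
(4177 - 3392)/(-1626 + d) = (4177 - 3392)/(-1626 + 4890) = 785/3264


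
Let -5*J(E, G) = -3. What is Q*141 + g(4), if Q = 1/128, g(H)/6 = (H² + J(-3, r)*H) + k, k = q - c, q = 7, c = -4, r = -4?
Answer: 113601/640 ≈ 177.50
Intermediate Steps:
J(E, G) = ⅗ (J(E, G) = -⅕*(-3) = ⅗)
k = 11 (k = 7 - 1*(-4) = 7 + 4 = 11)
g(H) = 66 + 6*H² + 18*H/5 (g(H) = 6*((H² + 3*H/5) + 11) = 6*(11 + H² + 3*H/5) = 66 + 6*H² + 18*H/5)
Q = 1/128 ≈ 0.0078125
Q*141 + g(4) = (1/128)*141 + (66 + 6*4² + (18/5)*4) = 141/128 + (66 + 6*16 + 72/5) = 141/128 + (66 + 96 + 72/5) = 141/128 + 882/5 = 113601/640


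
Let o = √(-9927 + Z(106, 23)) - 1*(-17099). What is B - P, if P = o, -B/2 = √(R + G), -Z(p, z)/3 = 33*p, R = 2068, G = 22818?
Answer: -17099 - 2*√24886 - 3*I*√2269 ≈ -17415.0 - 142.9*I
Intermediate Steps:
Z(p, z) = -99*p
B = -2*√24886 (B = -2*√(2068 + 22818) = -2*√24886 ≈ -315.51)
o = 17099 + 3*I*√2269 (o = √(-9927 - 99*106) - 1*(-17099) = √(-9927 - 10494) + 17099 = √(-20421) + 17099 = 3*I*√2269 + 17099 = 17099 + 3*I*√2269 ≈ 17099.0 + 142.9*I)
P = 17099 + 3*I*√2269 ≈ 17099.0 + 142.9*I
B - P = -2*√24886 - (17099 + 3*I*√2269) = -2*√24886 + (-17099 - 3*I*√2269) = -17099 - 2*√24886 - 3*I*√2269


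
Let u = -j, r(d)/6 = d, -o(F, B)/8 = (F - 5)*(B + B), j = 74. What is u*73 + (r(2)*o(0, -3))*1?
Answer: -8282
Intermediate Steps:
o(F, B) = -16*B*(-5 + F) (o(F, B) = -8*(F - 5)*(B + B) = -8*(-5 + F)*2*B = -16*B*(-5 + F))
r(d) = 6*d
u = -74 (u = -1*74 = -74)
u*73 + (r(2)*o(0, -3))*1 = -74*73 + ((6*2)*(16*(-3)*(5 - 1*0)))*1 = -5402 + (12*(16*(-3)*(5 + 0)))*1 = -5402 + (12*(16*(-3)*5))*1 = -5402 + (12*(-240))*1 = -5402 - 2880*1 = -5402 - 2880 = -8282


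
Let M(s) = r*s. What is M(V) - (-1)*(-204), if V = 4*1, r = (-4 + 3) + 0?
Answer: -208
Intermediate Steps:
r = -1 (r = -1 + 0 = -1)
V = 4
M(s) = -s
M(V) - (-1)*(-204) = -1*4 - (-1)*(-204) = -4 - 1*204 = -4 - 204 = -208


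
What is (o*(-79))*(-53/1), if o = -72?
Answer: -301464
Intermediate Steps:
(o*(-79))*(-53/1) = (-72*(-79))*(-53/1) = 5688*(-53*1) = 5688*(-53) = -301464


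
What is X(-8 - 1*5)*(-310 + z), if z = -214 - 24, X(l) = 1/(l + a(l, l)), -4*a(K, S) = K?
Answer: 2192/39 ≈ 56.205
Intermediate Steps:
a(K, S) = -K/4
X(l) = 4/(3*l) (X(l) = 1/(l - l/4) = 1/(3*l/4) = 4/(3*l))
z = -238
X(-8 - 1*5)*(-310 + z) = (4/(3*(-8 - 1*5)))*(-310 - 238) = (4/(3*(-8 - 5)))*(-548) = ((4/3)/(-13))*(-548) = ((4/3)*(-1/13))*(-548) = -4/39*(-548) = 2192/39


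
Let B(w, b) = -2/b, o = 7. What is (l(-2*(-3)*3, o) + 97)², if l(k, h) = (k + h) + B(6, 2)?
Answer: 14641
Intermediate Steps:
l(k, h) = -1 + h + k (l(k, h) = (k + h) - 2/2 = (h + k) - 2*½ = (h + k) - 1 = -1 + h + k)
(l(-2*(-3)*3, o) + 97)² = ((-1 + 7 - 2*(-3)*3) + 97)² = ((-1 + 7 + 6*3) + 97)² = ((-1 + 7 + 18) + 97)² = (24 + 97)² = 121² = 14641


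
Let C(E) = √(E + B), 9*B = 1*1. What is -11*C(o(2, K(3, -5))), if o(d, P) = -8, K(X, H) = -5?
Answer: -11*I*√71/3 ≈ -30.896*I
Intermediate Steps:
B = ⅑ (B = (1*1)/9 = (⅑)*1 = ⅑ ≈ 0.11111)
C(E) = √(⅑ + E) (C(E) = √(E + ⅑) = √(⅑ + E))
-11*C(o(2, K(3, -5))) = -11*√(1 + 9*(-8))/3 = -11*√(1 - 72)/3 = -11*√(-71)/3 = -11*I*√71/3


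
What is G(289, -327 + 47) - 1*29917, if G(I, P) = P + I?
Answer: -29908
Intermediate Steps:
G(I, P) = I + P
G(289, -327 + 47) - 1*29917 = (289 + (-327 + 47)) - 1*29917 = (289 - 280) - 29917 = 9 - 29917 = -29908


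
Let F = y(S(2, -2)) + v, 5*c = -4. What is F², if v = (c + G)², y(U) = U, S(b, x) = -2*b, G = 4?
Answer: 24336/625 ≈ 38.938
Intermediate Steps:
c = -⅘ (c = (⅕)*(-4) = -⅘ ≈ -0.80000)
v = 256/25 (v = (-⅘ + 4)² = (16/5)² = 256/25 ≈ 10.240)
F = 156/25 (F = -2*2 + 256/25 = -4 + 256/25 = 156/25 ≈ 6.2400)
F² = (156/25)² = 24336/625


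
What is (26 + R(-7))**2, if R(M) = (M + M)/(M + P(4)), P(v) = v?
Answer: 8464/9 ≈ 940.44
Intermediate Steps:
R(M) = 2*M/(4 + M) (R(M) = (M + M)/(M + 4) = (2*M)/(4 + M) = 2*M/(4 + M))
(26 + R(-7))**2 = (26 + 2*(-7)/(4 - 7))**2 = (26 + 2*(-7)/(-3))**2 = (26 + 2*(-7)*(-1/3))**2 = (26 + 14/3)**2 = (92/3)**2 = 8464/9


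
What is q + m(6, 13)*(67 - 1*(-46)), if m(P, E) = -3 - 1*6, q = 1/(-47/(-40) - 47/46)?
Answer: -142477/141 ≈ -1010.5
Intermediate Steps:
q = 920/141 (q = 1/(-47*(-1/40) - 47*1/46) = 1/(47/40 - 47/46) = 1/(141/920) = 920/141 ≈ 6.5248)
m(P, E) = -9 (m(P, E) = -3 - 6 = -9)
q + m(6, 13)*(67 - 1*(-46)) = 920/141 - 9*(67 - 1*(-46)) = 920/141 - 9*(67 + 46) = 920/141 - 9*113 = 920/141 - 1017 = -142477/141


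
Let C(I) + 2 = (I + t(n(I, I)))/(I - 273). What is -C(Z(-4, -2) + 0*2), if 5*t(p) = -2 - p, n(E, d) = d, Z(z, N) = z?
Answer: 2752/1385 ≈ 1.9870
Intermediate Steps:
t(p) = -⅖ - p/5 (t(p) = (-2 - p)/5 = -⅖ - p/5)
C(I) = -2 + (-⅖ + 4*I/5)/(-273 + I) (C(I) = -2 + (I + (-⅖ - I/5))/(I - 273) = -2 + (-⅖ + 4*I/5)/(-273 + I))
-C(Z(-4, -2) + 0*2) = -2*(1364 - 3*(-4 + 0*2))/(5*(-273 + (-4 + 0*2))) = -2*(1364 - 3*(-4 + 0))/(5*(-273 + (-4 + 0))) = -2*(1364 - 3*(-4))/(5*(-273 - 4)) = -2*(1364 + 12)/(5*(-277)) = -2*(-1)*1376/(5*277) = -1*(-2752/1385) = 2752/1385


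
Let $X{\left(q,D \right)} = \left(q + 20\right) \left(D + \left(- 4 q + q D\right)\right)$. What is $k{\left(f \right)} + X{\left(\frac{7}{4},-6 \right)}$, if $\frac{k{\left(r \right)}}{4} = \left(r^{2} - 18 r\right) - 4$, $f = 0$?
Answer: $- \frac{4217}{8} \approx -527.13$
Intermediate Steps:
$X{\left(q,D \right)} = \left(20 + q\right) \left(D - 4 q + D q\right)$ ($X{\left(q,D \right)} = \left(20 + q\right) \left(D + \left(- 4 q + D q\right)\right) = \left(20 + q\right) \left(D - 4 q + D q\right)$)
$k{\left(r \right)} = -16 - 72 r + 4 r^{2}$ ($k{\left(r \right)} = 4 \left(\left(r^{2} - 18 r\right) - 4\right) = 4 \left(-4 + r^{2} - 18 r\right) = -16 - 72 r + 4 r^{2}$)
$k{\left(f \right)} + X{\left(\frac{7}{4},-6 \right)} = \left(-16 - 0 + 4 \cdot 0^{2}\right) - \left(120 + \frac{245}{8} + 206 \cdot 7 \cdot \frac{1}{4}\right) = \left(-16 + 0 + 4 \cdot 0\right) - \left(120 + \frac{245}{8} + 206 \cdot 7 \cdot \frac{1}{4}\right) = \left(-16 + 0 + 0\right) - \left(260 + \frac{245}{8} + \frac{441}{2}\right) = -16 - \frac{4089}{8} = - \frac{4217}{8}$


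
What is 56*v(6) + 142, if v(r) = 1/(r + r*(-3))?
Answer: 412/3 ≈ 137.33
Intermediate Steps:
v(r) = -1/(2*r) (v(r) = 1/(r - 3*r) = 1/(-2*r) = -1/(2*r))
56*v(6) + 142 = 56*(-½/6) + 142 = 56*(-½*⅙) + 142 = 56*(-1/12) + 142 = -14/3 + 142 = 412/3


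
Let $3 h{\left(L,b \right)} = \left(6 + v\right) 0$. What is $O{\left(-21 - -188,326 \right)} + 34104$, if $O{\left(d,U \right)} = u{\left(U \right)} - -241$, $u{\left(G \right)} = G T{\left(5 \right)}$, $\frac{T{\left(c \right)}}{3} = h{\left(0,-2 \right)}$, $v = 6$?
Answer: $34345$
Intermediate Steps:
$h{\left(L,b \right)} = 0$ ($h{\left(L,b \right)} = \frac{\left(6 + 6\right) 0}{3} = \frac{12 \cdot 0}{3} = \frac{1}{3} \cdot 0 = 0$)
$T{\left(c \right)} = 0$ ($T{\left(c \right)} = 3 \cdot 0 = 0$)
$u{\left(G \right)} = 0$ ($u{\left(G \right)} = G 0 = 0$)
$O{\left(d,U \right)} = 241$ ($O{\left(d,U \right)} = 0 - -241 = 0 + 241 = 241$)
$O{\left(-21 - -188,326 \right)} + 34104 = 241 + 34104 = 34345$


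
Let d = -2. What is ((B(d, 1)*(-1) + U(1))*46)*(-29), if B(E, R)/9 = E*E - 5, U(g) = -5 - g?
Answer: -4002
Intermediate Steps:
B(E, R) = -45 + 9*E**2 (B(E, R) = 9*(E*E - 5) = 9*(E**2 - 5) = 9*(-5 + E**2) = -45 + 9*E**2)
((B(d, 1)*(-1) + U(1))*46)*(-29) = (((-45 + 9*(-2)**2)*(-1) + (-5 - 1*1))*46)*(-29) = (((-45 + 9*4)*(-1) + (-5 - 1))*46)*(-29) = (((-45 + 36)*(-1) - 6)*46)*(-29) = ((-9*(-1) - 6)*46)*(-29) = ((9 - 6)*46)*(-29) = (3*46)*(-29) = 138*(-29) = -4002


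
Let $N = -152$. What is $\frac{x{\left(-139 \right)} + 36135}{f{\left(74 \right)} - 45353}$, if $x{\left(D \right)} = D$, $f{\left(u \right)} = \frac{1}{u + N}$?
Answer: $- \frac{2807688}{3537535} \approx -0.79368$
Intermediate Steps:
$f{\left(u \right)} = \frac{1}{-152 + u}$ ($f{\left(u \right)} = \frac{1}{u - 152} = \frac{1}{-152 + u}$)
$\frac{x{\left(-139 \right)} + 36135}{f{\left(74 \right)} - 45353} = \frac{-139 + 36135}{\frac{1}{-152 + 74} - 45353} = \frac{35996}{\frac{1}{-78} - 45353} = \frac{35996}{- \frac{1}{78} - 45353} = \frac{35996}{- \frac{3537535}{78}} = 35996 \left(- \frac{78}{3537535}\right) = - \frac{2807688}{3537535}$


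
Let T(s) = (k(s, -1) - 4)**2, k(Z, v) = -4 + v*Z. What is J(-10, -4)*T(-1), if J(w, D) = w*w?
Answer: 4900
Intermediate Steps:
J(w, D) = w**2
k(Z, v) = -4 + Z*v
T(s) = (-8 - s)**2 (T(s) = ((-4 + s*(-1)) - 4)**2 = ((-4 - s) - 4)**2 = (-8 - s)**2)
J(-10, -4)*T(-1) = (-10)**2*(8 - 1)**2 = 100*7**2 = 100*49 = 4900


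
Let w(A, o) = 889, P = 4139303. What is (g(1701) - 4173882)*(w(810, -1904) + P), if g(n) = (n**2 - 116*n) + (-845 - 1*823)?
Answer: -6125269157280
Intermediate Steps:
g(n) = -1668 + n**2 - 116*n (g(n) = (n**2 - 116*n) + (-845 - 823) = (n**2 - 116*n) - 1668 = -1668 + n**2 - 116*n)
(g(1701) - 4173882)*(w(810, -1904) + P) = ((-1668 + 1701**2 - 116*1701) - 4173882)*(889 + 4139303) = ((-1668 + 2893401 - 197316) - 4173882)*4140192 = (2694417 - 4173882)*4140192 = -1479465*4140192 = -6125269157280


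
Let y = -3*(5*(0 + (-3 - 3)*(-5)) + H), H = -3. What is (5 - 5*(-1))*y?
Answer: -4410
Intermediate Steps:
y = -441 (y = -3*(5*(0 + (-3 - 3)*(-5)) - 3) = -3*(5*(0 - 6*(-5)) - 3) = -3*(5*(0 + 30) - 3) = -3*(5*30 - 3) = -3*(150 - 3) = -3*147 = -441)
(5 - 5*(-1))*y = (5 - 5*(-1))*(-441) = (5 + 5)*(-441) = 10*(-441) = -4410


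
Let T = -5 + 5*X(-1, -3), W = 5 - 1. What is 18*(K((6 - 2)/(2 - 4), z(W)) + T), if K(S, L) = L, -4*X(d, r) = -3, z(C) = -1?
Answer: -81/2 ≈ -40.500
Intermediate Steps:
W = 4
X(d, r) = ¾ (X(d, r) = -¼*(-3) = ¾)
T = -5/4 (T = -5 + 5*(¾) = -5 + 15/4 = -5/4 ≈ -1.2500)
18*(K((6 - 2)/(2 - 4), z(W)) + T) = 18*(-1 - 5/4) = 18*(-9/4) = -81/2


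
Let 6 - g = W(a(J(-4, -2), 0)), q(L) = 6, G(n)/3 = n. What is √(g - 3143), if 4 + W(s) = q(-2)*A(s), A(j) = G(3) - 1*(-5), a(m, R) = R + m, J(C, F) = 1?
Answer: I*√3217 ≈ 56.719*I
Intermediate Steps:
G(n) = 3*n
A(j) = 14 (A(j) = 3*3 - 1*(-5) = 9 + 5 = 14)
W(s) = 80 (W(s) = -4 + 6*14 = -4 + 84 = 80)
g = -74 (g = 6 - 1*80 = 6 - 80 = -74)
√(g - 3143) = √(-74 - 3143) = √(-3217) = I*√3217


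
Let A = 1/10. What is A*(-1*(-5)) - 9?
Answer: -17/2 ≈ -8.5000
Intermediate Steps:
A = ⅒ ≈ 0.10000
A*(-1*(-5)) - 9 = (-1*(-5))/10 - 9 = (⅒)*5 - 9 = ½ - 9 = -17/2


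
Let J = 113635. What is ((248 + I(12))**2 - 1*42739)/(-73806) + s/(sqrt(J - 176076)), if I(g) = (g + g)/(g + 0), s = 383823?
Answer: -6587/24602 - 383823*I*sqrt(62441)/62441 ≈ -0.26774 - 1536.0*I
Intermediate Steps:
I(g) = 2 (I(g) = (2*g)/g = 2)
((248 + I(12))**2 - 1*42739)/(-73806) + s/(sqrt(J - 176076)) = ((248 + 2)**2 - 1*42739)/(-73806) + 383823/(sqrt(113635 - 176076)) = (250**2 - 42739)*(-1/73806) + 383823/(sqrt(-62441)) = (62500 - 42739)*(-1/73806) + 383823/((I*sqrt(62441))) = 19761*(-1/73806) + 383823*(-I*sqrt(62441)/62441) = -6587/24602 - 383823*I*sqrt(62441)/62441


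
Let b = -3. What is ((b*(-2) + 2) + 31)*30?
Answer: 1170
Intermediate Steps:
((b*(-2) + 2) + 31)*30 = ((-3*(-2) + 2) + 31)*30 = ((6 + 2) + 31)*30 = (8 + 31)*30 = 39*30 = 1170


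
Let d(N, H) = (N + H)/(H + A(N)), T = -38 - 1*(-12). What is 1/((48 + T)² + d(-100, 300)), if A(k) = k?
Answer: 1/485 ≈ 0.0020619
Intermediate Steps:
T = -26 (T = -38 + 12 = -26)
d(N, H) = 1 (d(N, H) = (N + H)/(H + N) = (H + N)/(H + N) = 1)
1/((48 + T)² + d(-100, 300)) = 1/((48 - 26)² + 1) = 1/(22² + 1) = 1/(484 + 1) = 1/485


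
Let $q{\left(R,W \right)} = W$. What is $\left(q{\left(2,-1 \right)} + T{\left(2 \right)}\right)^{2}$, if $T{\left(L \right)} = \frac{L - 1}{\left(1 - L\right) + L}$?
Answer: $0$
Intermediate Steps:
$T{\left(L \right)} = -1 + L$ ($T{\left(L \right)} = \frac{-1 + L}{1} = \left(-1 + L\right) 1 = -1 + L$)
$\left(q{\left(2,-1 \right)} + T{\left(2 \right)}\right)^{2} = \left(-1 + \left(-1 + 2\right)\right)^{2} = \left(-1 + 1\right)^{2} = 0^{2} = 0$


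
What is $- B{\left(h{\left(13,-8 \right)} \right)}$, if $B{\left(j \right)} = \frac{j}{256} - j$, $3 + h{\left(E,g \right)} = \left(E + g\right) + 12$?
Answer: $\frac{1785}{128} \approx 13.945$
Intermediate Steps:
$h{\left(E,g \right)} = 9 + E + g$ ($h{\left(E,g \right)} = -3 + \left(\left(E + g\right) + 12\right) = -3 + \left(12 + E + g\right) = 9 + E + g$)
$B{\left(j \right)} = - \frac{255 j}{256}$ ($B{\left(j \right)} = j \frac{1}{256} - j = \frac{j}{256} - j = - \frac{255 j}{256}$)
$- B{\left(h{\left(13,-8 \right)} \right)} = - \frac{\left(-255\right) \left(9 + 13 - 8\right)}{256} = - \frac{\left(-255\right) 14}{256} = \left(-1\right) \left(- \frac{1785}{128}\right) = \frac{1785}{128}$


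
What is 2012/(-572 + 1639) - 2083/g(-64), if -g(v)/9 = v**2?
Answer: 76392929/39333888 ≈ 1.9422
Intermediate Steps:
g(v) = -9*v**2
2012/(-572 + 1639) - 2083/g(-64) = 2012/(-572 + 1639) - 2083/((-9*(-64)**2)) = 2012/1067 - 2083/((-9*4096)) = 2012*(1/1067) - 2083/(-36864) = 2012/1067 - 2083*(-1/36864) = 2012/1067 + 2083/36864 = 76392929/39333888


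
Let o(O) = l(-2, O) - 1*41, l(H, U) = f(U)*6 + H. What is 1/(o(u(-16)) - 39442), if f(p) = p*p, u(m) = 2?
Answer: -1/39461 ≈ -2.5341e-5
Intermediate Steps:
f(p) = p**2
l(H, U) = H + 6*U**2 (l(H, U) = U**2*6 + H = 6*U**2 + H = H + 6*U**2)
o(O) = -43 + 6*O**2 (o(O) = (-2 + 6*O**2) - 1*41 = (-2 + 6*O**2) - 41 = -43 + 6*O**2)
1/(o(u(-16)) - 39442) = 1/((-43 + 6*2**2) - 39442) = 1/((-43 + 6*4) - 39442) = 1/((-43 + 24) - 39442) = 1/(-19 - 39442) = 1/(-39461) = -1/39461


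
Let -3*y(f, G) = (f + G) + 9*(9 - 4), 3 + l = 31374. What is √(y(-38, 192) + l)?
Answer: √281742/3 ≈ 176.93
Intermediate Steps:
l = 31371 (l = -3 + 31374 = 31371)
y(f, G) = -15 - G/3 - f/3 (y(f, G) = -((f + G) + 9*(9 - 4))/3 = -((G + f) + 9*5)/3 = -((G + f) + 45)/3 = -(45 + G + f)/3 = -15 - G/3 - f/3)
√(y(-38, 192) + l) = √((-15 - ⅓*192 - ⅓*(-38)) + 31371) = √((-15 - 64 + 38/3) + 31371) = √(-199/3 + 31371) = √(93914/3) = √281742/3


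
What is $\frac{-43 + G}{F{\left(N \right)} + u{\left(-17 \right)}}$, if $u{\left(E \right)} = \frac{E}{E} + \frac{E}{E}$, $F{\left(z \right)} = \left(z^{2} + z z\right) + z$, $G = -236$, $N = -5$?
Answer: $- \frac{279}{47} \approx -5.9362$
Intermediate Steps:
$F{\left(z \right)} = z + 2 z^{2}$ ($F{\left(z \right)} = \left(z^{2} + z^{2}\right) + z = 2 z^{2} + z = z + 2 z^{2}$)
$u{\left(E \right)} = 2$ ($u{\left(E \right)} = 1 + 1 = 2$)
$\frac{-43 + G}{F{\left(N \right)} + u{\left(-17 \right)}} = \frac{-43 - 236}{- 5 \left(1 + 2 \left(-5\right)\right) + 2} = - \frac{279}{- 5 \left(1 - 10\right) + 2} = - \frac{279}{\left(-5\right) \left(-9\right) + 2} = - \frac{279}{45 + 2} = - \frac{279}{47}$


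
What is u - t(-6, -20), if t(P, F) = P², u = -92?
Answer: -128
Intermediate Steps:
u - t(-6, -20) = -92 - 1*(-6)² = -92 - 1*36 = -92 - 36 = -128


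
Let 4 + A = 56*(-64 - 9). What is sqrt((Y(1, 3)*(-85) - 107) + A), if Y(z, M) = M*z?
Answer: I*sqrt(4454) ≈ 66.738*I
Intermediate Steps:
A = -4092 (A = -4 + 56*(-64 - 9) = -4 + 56*(-73) = -4 - 4088 = -4092)
sqrt((Y(1, 3)*(-85) - 107) + A) = sqrt(((3*1)*(-85) - 107) - 4092) = sqrt((3*(-85) - 107) - 4092) = sqrt((-255 - 107) - 4092) = sqrt(-362 - 4092) = sqrt(-4454) = I*sqrt(4454)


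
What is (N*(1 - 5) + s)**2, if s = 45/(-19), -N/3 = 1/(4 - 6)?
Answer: 25281/361 ≈ 70.031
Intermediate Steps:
N = 3/2 (N = -3/(4 - 6) = -3/(-2) = -3*(-1/2) = 3/2 ≈ 1.5000)
s = -45/19 (s = 45*(-1/19) = -45/19 ≈ -2.3684)
(N*(1 - 5) + s)**2 = (3*(1 - 5)/2 - 45/19)**2 = ((3/2)*(-4) - 45/19)**2 = (-6 - 45/19)**2 = (-159/19)**2 = 25281/361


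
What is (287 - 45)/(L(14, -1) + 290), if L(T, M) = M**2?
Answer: 242/291 ≈ 0.83162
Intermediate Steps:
(287 - 45)/(L(14, -1) + 290) = (287 - 45)/((-1)**2 + 290) = 242/(1 + 290) = 242/291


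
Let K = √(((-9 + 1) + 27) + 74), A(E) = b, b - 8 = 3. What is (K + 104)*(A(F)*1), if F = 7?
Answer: 1144 + 11*√93 ≈ 1250.1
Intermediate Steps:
b = 11 (b = 8 + 3 = 11)
A(E) = 11
K = √93 (K = √((-8 + 27) + 74) = √(19 + 74) = √93 ≈ 9.6436)
(K + 104)*(A(F)*1) = (√93 + 104)*(11*1) = (104 + √93)*11 = 1144 + 11*√93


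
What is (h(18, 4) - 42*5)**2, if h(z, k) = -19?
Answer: 52441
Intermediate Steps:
(h(18, 4) - 42*5)**2 = (-19 - 42*5)**2 = (-19 - 210)**2 = (-229)**2 = 52441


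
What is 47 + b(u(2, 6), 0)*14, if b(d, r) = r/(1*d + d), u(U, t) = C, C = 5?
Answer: 47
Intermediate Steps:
u(U, t) = 5
b(d, r) = r/(2*d) (b(d, r) = r/(d + d) = r/((2*d)) = r*(1/(2*d)) = r/(2*d))
47 + b(u(2, 6), 0)*14 = 47 + ((½)*0/5)*14 = 47 + ((½)*0*(⅕))*14 = 47 + 0*14 = 47 + 0 = 47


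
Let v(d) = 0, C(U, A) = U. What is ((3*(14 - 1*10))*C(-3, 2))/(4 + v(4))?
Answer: -9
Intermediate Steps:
((3*(14 - 1*10))*C(-3, 2))/(4 + v(4)) = ((3*(14 - 1*10))*(-3))/(4 + 0) = ((3*(14 - 10))*(-3))/4 = ((3*4)*(-3))*(1/4) = (12*(-3))*(1/4) = -36*1/4 = -9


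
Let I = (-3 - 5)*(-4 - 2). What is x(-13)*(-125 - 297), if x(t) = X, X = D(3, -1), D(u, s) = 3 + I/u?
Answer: -8018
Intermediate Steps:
I = 48 (I = -8*(-6) = 48)
D(u, s) = 3 + 48/u
X = 19 (X = 3 + 48/3 = 3 + 48*(⅓) = 3 + 16 = 19)
x(t) = 19
x(-13)*(-125 - 297) = 19*(-125 - 297) = 19*(-422) = -8018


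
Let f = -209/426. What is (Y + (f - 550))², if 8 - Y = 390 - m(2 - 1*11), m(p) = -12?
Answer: 161887936609/181476 ≈ 8.9206e+5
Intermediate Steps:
f = -209/426 (f = -209*1/426 = -209/426 ≈ -0.49061)
Y = -394 (Y = 8 - (390 - 1*(-12)) = 8 - (390 + 12) = 8 - 1*402 = 8 - 402 = -394)
(Y + (f - 550))² = (-394 + (-209/426 - 550))² = (-394 - 234509/426)² = (-402353/426)² = 161887936609/181476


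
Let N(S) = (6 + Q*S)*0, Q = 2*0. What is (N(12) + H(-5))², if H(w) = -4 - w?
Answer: 1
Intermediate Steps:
Q = 0
N(S) = 0 (N(S) = (6 + 0*S)*0 = (6 + 0)*0 = 6*0 = 0)
(N(12) + H(-5))² = (0 + (-4 - 1*(-5)))² = (0 + (-4 + 5))² = (0 + 1)² = 1² = 1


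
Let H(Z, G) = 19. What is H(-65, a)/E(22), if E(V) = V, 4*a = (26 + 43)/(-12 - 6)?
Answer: 19/22 ≈ 0.86364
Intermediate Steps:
a = -23/24 (a = ((26 + 43)/(-12 - 6))/4 = (69/(-18))/4 = (69*(-1/18))/4 = (1/4)*(-23/6) = -23/24 ≈ -0.95833)
H(-65, a)/E(22) = 19/22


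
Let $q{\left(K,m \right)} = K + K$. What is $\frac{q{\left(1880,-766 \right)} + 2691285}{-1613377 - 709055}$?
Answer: $- \frac{2695045}{2322432} \approx -1.1604$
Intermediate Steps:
$q{\left(K,m \right)} = 2 K$
$\frac{q{\left(1880,-766 \right)} + 2691285}{-1613377 - 709055} = \frac{2 \cdot 1880 + 2691285}{-1613377 - 709055} = \frac{3760 + 2691285}{-2322432} = 2695045 \left(- \frac{1}{2322432}\right) = - \frac{2695045}{2322432}$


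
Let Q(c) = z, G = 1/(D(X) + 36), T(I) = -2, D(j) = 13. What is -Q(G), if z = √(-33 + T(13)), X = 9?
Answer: -I*√35 ≈ -5.9161*I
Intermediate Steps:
z = I*√35 (z = √(-33 - 2) = √(-35) = I*√35 ≈ 5.9161*I)
G = 1/49 (G = 1/(13 + 36) = 1/49 ≈ 0.020408)
Q(c) = I*√35
-Q(G) = -I*√35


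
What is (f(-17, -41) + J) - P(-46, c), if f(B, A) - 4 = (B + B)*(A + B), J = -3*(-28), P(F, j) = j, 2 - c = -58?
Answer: 2000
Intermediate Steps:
c = 60 (c = 2 - 1*(-58) = 2 + 58 = 60)
J = 84
f(B, A) = 4 + 2*B*(A + B) (f(B, A) = 4 + (B + B)*(A + B) = 4 + (2*B)*(A + B) = 4 + 2*B*(A + B))
(f(-17, -41) + J) - P(-46, c) = ((4 + 2*(-17)² + 2*(-41)*(-17)) + 84) - 1*60 = ((4 + 2*289 + 1394) + 84) - 60 = ((4 + 578 + 1394) + 84) - 60 = (1976 + 84) - 60 = 2060 - 60 = 2000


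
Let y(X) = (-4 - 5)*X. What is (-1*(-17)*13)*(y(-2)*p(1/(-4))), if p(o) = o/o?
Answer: 3978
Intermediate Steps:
p(o) = 1
y(X) = -9*X
(-1*(-17)*13)*(y(-2)*p(1/(-4))) = (-1*(-17)*13)*(-9*(-2)*1) = (17*13)*(18*1) = 221*18 = 3978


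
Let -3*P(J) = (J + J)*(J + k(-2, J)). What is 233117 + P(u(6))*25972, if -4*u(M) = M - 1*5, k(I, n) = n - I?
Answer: 239610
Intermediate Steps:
u(M) = 5/4 - M/4 (u(M) = -(M - 1*5)/4 = -(M - 5)/4 = -(-5 + M)/4 = 5/4 - M/4)
P(J) = -2*J*(2 + 2*J)/3 (P(J) = -(J + J)*(J + (J - 1*(-2)))/3 = -2*J*(J + (J + 2))/3 = -2*J*(J + (2 + J))/3 = -2*J*(2 + 2*J)/3)
233117 + P(u(6))*25972 = 233117 - 4*(5/4 - 1/4*6)*(1 + (5/4 - 1/4*6))/3*25972 = 233117 - 4*(5/4 - 3/2)*(1 + (5/4 - 3/2))/3*25972 = 233117 - 4/3*(-1/4)*(1 - 1/4)*25972 = 233117 - 4/3*(-1/4)*3/4*25972 = 233117 + (1/4)*25972 = 233117 + 6493 = 239610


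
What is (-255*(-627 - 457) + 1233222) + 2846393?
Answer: 4356035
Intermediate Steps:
(-255*(-627 - 457) + 1233222) + 2846393 = (-255*(-1084) + 1233222) + 2846393 = (276420 + 1233222) + 2846393 = 1509642 + 2846393 = 4356035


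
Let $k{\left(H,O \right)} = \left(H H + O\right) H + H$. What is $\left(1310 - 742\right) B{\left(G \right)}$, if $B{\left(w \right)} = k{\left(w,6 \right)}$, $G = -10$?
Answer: $-607760$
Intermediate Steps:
$k{\left(H,O \right)} = H + H \left(O + H^{2}\right)$ ($k{\left(H,O \right)} = \left(H^{2} + O\right) H + H = \left(O + H^{2}\right) H + H = H \left(O + H^{2}\right) + H = H + H \left(O + H^{2}\right)$)
$B{\left(w \right)} = w \left(7 + w^{2}\right)$ ($B{\left(w \right)} = w \left(1 + 6 + w^{2}\right) = w \left(7 + w^{2}\right)$)
$\left(1310 - 742\right) B{\left(G \right)} = \left(1310 - 742\right) \left(- 10 \left(7 + \left(-10\right)^{2}\right)\right) = 568 \left(- 10 \left(7 + 100\right)\right) = 568 \left(\left(-10\right) 107\right) = 568 \left(-1070\right) = -607760$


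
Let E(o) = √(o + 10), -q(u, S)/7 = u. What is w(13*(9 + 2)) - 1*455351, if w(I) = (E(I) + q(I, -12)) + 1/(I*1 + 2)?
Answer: -66171039/145 + 3*√17 ≈ -4.5634e+5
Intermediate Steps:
q(u, S) = -7*u
E(o) = √(10 + o)
w(I) = 1/(2 + I) + √(10 + I) - 7*I (w(I) = (√(10 + I) - 7*I) + 1/(I*1 + 2) = (√(10 + I) - 7*I) + 1/(I + 2) = (√(10 + I) - 7*I) + 1/(2 + I) = 1/(2 + I) + √(10 + I) - 7*I)
w(13*(9 + 2)) - 1*455351 = (1 - 182*(9 + 2) - 7*169*(9 + 2)² + 2*√(10 + 13*(9 + 2)) + (13*(9 + 2))*√(10 + 13*(9 + 2)))/(2 + 13*(9 + 2)) - 1*455351 = (1 - 182*11 - 7*(13*11)² + 2*√(10 + 13*11) + (13*11)*√(10 + 13*11))/(2 + 13*11) - 455351 = (1 - 14*143 - 7*143² + 2*√(10 + 143) + 143*√(10 + 143))/(2 + 143) - 455351 = (1 - 2002 - 7*20449 + 2*√153 + 143*√153)/145 - 455351 = (1 - 2002 - 143143 + 2*(3*√17) + 143*(3*√17))/145 - 455351 = (1 - 2002 - 143143 + 6*√17 + 429*√17)/145 - 455351 = (-145144 + 435*√17)/145 - 455351 = (-145144/145 + 3*√17) - 455351 = -66171039/145 + 3*√17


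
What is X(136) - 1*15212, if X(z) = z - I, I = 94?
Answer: -15170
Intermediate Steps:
X(z) = -94 + z (X(z) = z - 1*94 = z - 94 = -94 + z)
X(136) - 1*15212 = (-94 + 136) - 1*15212 = 42 - 15212 = -15170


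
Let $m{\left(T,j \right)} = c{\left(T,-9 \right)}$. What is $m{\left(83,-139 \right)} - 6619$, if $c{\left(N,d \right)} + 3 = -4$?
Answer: $-6626$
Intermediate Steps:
$c{\left(N,d \right)} = -7$ ($c{\left(N,d \right)} = -3 - 4 = -7$)
$m{\left(T,j \right)} = -7$
$m{\left(83,-139 \right)} - 6619 = -7 - 6619 = -6626$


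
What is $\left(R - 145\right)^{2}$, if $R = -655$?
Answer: $640000$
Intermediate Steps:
$\left(R - 145\right)^{2} = \left(-655 - 145\right)^{2} = \left(-800\right)^{2} = 640000$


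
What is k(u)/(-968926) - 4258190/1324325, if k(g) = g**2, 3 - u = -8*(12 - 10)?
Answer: -825269817053/256634584990 ≈ -3.2157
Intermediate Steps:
u = 19 (u = 3 - (-8)*(12 - 10) = 3 - (-8)*2 = 3 - 1*(-16) = 3 + 16 = 19)
k(u)/(-968926) - 4258190/1324325 = 19**2/(-968926) - 4258190/1324325 = 361*(-1/968926) - 4258190*1/1324325 = -361/968926 - 851638/264865 = -825269817053/256634584990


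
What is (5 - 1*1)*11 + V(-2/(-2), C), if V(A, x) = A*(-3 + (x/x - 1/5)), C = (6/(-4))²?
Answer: 209/5 ≈ 41.800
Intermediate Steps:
C = 9/4 (C = (6*(-¼))² = (-3/2)² = 9/4 ≈ 2.2500)
V(A, x) = -11*A/5 (V(A, x) = A*(-3 + (1 - 1*⅕)) = A*(-3 + (1 - ⅕)) = A*(-3 + ⅘) = A*(-11/5) = -11*A/5)
(5 - 1*1)*11 + V(-2/(-2), C) = (5 - 1*1)*11 - (-22)/(5*(-2)) = (5 - 1)*11 - (-22)*(-1)/(5*2) = 4*11 - 11/5*1 = 44 - 11/5 = 209/5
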